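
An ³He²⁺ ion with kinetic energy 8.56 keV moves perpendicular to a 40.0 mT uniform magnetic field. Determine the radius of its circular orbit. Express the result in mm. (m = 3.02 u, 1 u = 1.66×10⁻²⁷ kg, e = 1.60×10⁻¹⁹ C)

r ≈ 290 mm

Convert the energy: K = 8.56 keV = 1.37×10^-15 J.
v = √(2K/m) = √(2·1.37×10^-15/5.01×10^-27) = 7.39×10^5 m/s.
r = mv/(qB) = (5.01×10^-27)(7.39×10^5) / [(2×1.60×10^-19)(0.0400)] = 0.290 m.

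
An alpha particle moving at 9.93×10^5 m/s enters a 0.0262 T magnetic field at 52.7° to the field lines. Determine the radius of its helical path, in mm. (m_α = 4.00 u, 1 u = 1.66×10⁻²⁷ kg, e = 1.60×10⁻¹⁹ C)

r ≈ 626 mm

Only the perpendicular component v⊥ = v sin52.7° = 7.90×10^5 m/s is bent by the field.
r = m v⊥ /(qB) = (6.64×10^-27)(7.90×10^5) / [(2×1.60×10^-19)(0.0262)] = 0.626 m.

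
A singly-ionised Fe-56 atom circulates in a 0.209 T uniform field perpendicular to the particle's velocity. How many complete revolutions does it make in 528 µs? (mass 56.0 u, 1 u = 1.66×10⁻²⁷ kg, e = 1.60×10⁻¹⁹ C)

T = 2πm/(qB) = 2π(9.296×10^-26) / [(1×1.60×10^-19)(0.209)] = 1.7467×10^-5 s.
N = t/T = 5.28×10^-4 / 1.7467×10^-5 ≈ 30.23, so 30 complete revolutions.

N = 30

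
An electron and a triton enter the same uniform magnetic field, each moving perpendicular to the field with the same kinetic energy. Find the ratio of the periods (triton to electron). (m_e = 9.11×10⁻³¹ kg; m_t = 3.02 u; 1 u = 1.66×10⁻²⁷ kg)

T = 2πm/(qB) is independent of speed, so T₂/T₁ = (m₂/q₂)/(m₁/q₁).
T_{triton}/T_{electron} = (5.01×10^-27/1e) / (9.11×10^-31/1e) = 5500.

ratio ≈ 5500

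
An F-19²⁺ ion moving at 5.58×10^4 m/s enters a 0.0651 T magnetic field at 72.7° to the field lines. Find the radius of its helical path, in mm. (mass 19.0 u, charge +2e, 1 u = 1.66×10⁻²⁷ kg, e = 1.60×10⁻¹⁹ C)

r ≈ 80.7 mm

Only the perpendicular component v⊥ = v sin72.7° = 5.33×10^4 m/s is bent by the field.
r = m v⊥ /(qB) = (3.15×10^-26)(5.33×10^4) / [(2×1.60×10^-19)(0.0651)] = 0.0807 m.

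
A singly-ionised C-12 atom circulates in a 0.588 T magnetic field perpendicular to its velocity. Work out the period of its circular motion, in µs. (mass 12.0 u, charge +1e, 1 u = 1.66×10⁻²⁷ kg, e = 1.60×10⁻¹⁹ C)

T ≈ 1.33 µs

The cyclotron period is independent of speed: T = 2πm/(qB).
T = 2π(1.99×10^-26) / [(1×1.60×10^-19)(0.588)] = 1.33×10^-6 s.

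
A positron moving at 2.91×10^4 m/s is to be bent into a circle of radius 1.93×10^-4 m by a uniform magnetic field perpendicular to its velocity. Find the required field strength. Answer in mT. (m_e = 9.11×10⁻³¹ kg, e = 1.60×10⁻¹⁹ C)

qvB = mv²/r gives B = mv/(qr).
B = (9.11×10^-31)(2.91×10^4) / [(1×1.60×10^-19)(1.93×10^-4)] = 8.58×10^-4 T.

B ≈ 0.858 mT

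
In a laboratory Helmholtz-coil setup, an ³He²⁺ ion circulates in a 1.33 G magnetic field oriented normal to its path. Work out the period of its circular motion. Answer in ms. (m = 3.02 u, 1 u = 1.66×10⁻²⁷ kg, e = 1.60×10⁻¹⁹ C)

T ≈ 0.740 ms

The cyclotron period is independent of speed: T = 2πm/(qB).
T = 2π(5.01×10^-27) / [(2×1.60×10^-19)(1.33×10^-4)] = 7.40×10^-4 s.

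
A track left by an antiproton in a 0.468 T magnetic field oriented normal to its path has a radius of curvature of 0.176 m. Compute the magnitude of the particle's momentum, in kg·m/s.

p ≈ 1.32×10^-20 kg·m/s

Since qvB = mv²/r, the momentum p = mv = qBr.
p = (1×1.60×10^-19)(0.468)(0.176) = 1.32×10^-20 kg·m/s.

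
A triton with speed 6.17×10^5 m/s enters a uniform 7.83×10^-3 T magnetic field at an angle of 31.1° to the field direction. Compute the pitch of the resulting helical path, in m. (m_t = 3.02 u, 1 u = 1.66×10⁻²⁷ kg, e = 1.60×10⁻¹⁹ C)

The velocity component along B is v∥ = v cos31.1° = 5.28×10^5 m/s.
The cyclotron period T = 2πm/(qB) = 2.51×10^-5 s is set by m, q, B alone.
Pitch = v∥·T = (5.28×10^5)(2.51×10^-5) = 13.3 m.

pitch ≈ 13.3 m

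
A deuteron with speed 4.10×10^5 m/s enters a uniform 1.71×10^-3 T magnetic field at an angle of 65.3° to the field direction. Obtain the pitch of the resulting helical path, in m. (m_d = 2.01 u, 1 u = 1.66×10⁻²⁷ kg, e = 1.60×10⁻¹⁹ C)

pitch ≈ 13.1 m

The velocity component along B is v∥ = v cos65.3° = 1.71×10^5 m/s.
The cyclotron period T = 2πm/(qB) = 7.66×10^-5 s is set by m, q, B alone.
Pitch = v∥·T = (1.71×10^5)(7.66×10^-5) = 13.1 m.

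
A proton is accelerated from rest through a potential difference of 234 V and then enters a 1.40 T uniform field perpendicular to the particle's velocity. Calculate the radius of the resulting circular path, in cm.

The kinetic energy gained is K = qV = (1×1.60×10^-19)(234) = 3.74×10^-17 J.
v = √(2K/m) = 2.12×10^5 m/s.
r = mv/(qB) = (1.67×10^-27)(2.12×10^5) / [(1×1.60×10^-19)(1.40)] = 1.58×10^-3 m.

r ≈ 0.158 cm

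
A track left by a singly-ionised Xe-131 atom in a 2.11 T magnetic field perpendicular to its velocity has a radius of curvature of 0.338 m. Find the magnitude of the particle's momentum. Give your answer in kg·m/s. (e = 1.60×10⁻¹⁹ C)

p ≈ 1.14×10^-19 kg·m/s

Since qvB = mv²/r, the momentum p = mv = qBr.
p = (1×1.60×10^-19)(2.11)(0.338) = 1.14×10^-19 kg·m/s.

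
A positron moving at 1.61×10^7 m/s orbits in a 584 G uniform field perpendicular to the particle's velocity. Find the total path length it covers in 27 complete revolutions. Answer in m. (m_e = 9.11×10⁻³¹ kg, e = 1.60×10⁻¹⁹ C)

r = mv/(qB) = 1.57×10^-3 m, so one revolution covers 2πr = 9.86×10^-3 m.
In 27 revolutions: L = 27·2πr = 0.266 m.

L ≈ 0.266 m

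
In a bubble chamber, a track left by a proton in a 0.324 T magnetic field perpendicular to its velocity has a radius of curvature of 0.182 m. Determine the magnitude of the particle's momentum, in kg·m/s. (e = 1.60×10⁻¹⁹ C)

p ≈ 9.43×10^-21 kg·m/s

Since qvB = mv²/r, the momentum p = mv = qBr.
p = (1×1.60×10^-19)(0.324)(0.182) = 9.43×10^-21 kg·m/s.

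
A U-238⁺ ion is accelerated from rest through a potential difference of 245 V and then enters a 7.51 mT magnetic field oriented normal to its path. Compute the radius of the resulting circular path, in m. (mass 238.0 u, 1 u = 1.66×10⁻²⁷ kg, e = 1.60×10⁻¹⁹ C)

The kinetic energy gained is K = qV = (1×1.60×10^-19)(245) = 3.92×10^-17 J.
v = √(2K/m) = 1.41×10^4 m/s.
r = mv/(qB) = (3.95×10^-25)(1.41×10^4) / [(1×1.60×10^-19)(7.51×10^-3)] = 4.63 m.

r ≈ 4.63 m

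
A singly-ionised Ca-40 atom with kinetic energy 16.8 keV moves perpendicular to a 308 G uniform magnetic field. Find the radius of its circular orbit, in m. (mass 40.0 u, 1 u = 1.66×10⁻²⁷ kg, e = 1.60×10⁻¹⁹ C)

Convert the energy: K = 16.8 keV = 2.69×10^-15 J.
v = √(2K/m) = √(2·2.69×10^-15/6.64×10^-26) = 2.85×10^5 m/s.
r = mv/(qB) = (6.64×10^-26)(2.85×10^5) / [(1×1.60×10^-19)(0.0308)] = 3.83 m.

r ≈ 3.83 m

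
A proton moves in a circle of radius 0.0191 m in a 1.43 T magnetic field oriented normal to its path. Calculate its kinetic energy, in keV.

K ≈ 35.7 keV

v = qBr/m = (1×1.60×10^-19)(1.43)(0.0191) / (1.67×10^-27) = 2.62×10^6 m/s.
K = ½mv² = 0.5·(1.67×10^-27)·(2.62×10^6)² = 5.72×10^-15 J = 35.7 keV.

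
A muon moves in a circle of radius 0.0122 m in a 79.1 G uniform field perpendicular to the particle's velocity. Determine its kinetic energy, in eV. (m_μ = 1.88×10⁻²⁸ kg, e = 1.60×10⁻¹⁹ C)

K ≈ 3.96 eV

v = qBr/m = (1×1.60×10^-19)(7.91×10^-3)(0.0122) / (1.88×10^-28) = 8.21×10^4 m/s.
K = ½mv² = 0.5·(1.88×10^-28)·(8.21×10^4)² = 6.34×10^-19 J = 3.96 eV.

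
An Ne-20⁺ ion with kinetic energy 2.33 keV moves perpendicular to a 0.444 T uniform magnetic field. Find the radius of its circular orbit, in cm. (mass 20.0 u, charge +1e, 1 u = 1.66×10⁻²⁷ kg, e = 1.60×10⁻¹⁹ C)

r ≈ 7.00 cm

Convert the energy: K = 2.33 keV = 3.73×10^-16 J.
v = √(2K/m) = √(2·3.73×10^-16/3.32×10^-26) = 1.50×10^5 m/s.
r = mv/(qB) = (3.32×10^-26)(1.50×10^5) / [(1×1.60×10^-19)(0.444)] = 0.0700 m.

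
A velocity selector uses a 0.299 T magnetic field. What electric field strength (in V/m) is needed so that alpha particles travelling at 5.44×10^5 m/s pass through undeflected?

qE = qvB ⇒ E = vB = (5.44×10^5)(0.299) = 1.63×10^5 V/m.

E ≈ 1.63×10^5 V/m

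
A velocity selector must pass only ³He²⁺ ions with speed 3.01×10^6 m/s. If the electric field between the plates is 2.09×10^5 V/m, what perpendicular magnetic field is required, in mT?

B ≈ 69.4 mT

qE = qvB ⇒ B = E/v = (2.09×10^5) / (3.01×10^6) = 0.0694 T.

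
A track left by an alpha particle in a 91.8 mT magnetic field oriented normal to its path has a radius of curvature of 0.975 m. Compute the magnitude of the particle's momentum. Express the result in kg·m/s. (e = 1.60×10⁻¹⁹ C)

Since qvB = mv²/r, the momentum p = mv = qBr.
p = (2×1.60×10^-19)(0.0918)(0.975) = 2.86×10^-20 kg·m/s.

p ≈ 2.86×10^-20 kg·m/s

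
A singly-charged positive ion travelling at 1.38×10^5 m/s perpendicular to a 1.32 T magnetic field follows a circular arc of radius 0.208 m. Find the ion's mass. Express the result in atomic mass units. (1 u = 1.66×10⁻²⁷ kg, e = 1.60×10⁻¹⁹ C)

qvB = mv²/r ⇒ m = qBr/v.
m = (1×1.60×10^-19)(1.32)(0.208) / (1.38×10^5) = 3.18×10^-25 kg = 192 u.

m ≈ 192 u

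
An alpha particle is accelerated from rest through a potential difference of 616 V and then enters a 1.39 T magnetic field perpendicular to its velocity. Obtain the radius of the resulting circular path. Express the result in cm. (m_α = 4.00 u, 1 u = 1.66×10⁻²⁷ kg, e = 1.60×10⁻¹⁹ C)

The kinetic energy gained is K = qV = (2×1.60×10^-19)(616) = 1.97×10^-16 J.
v = √(2K/m) = 2.44×10^5 m/s.
r = mv/(qB) = (6.64×10^-27)(2.44×10^5) / [(2×1.60×10^-19)(1.39)] = 3.64×10^-3 m.

r ≈ 0.364 cm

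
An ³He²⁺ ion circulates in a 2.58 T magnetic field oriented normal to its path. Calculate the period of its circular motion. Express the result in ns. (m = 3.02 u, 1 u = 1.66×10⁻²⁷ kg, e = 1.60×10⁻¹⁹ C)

T ≈ 38.2 ns

The cyclotron period is independent of speed: T = 2πm/(qB).
T = 2π(5.01×10^-27) / [(2×1.60×10^-19)(2.58)] = 3.82×10^-8 s.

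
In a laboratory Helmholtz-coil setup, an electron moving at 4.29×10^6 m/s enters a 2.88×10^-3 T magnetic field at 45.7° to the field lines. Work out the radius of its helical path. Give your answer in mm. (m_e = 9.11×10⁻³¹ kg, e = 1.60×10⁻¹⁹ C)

r ≈ 6.07 mm

Only the perpendicular component v⊥ = v sin45.7° = 3.07×10^6 m/s is bent by the field.
r = m v⊥ /(qB) = (9.11×10^-31)(3.07×10^6) / [(1×1.60×10^-19)(2.88×10^-3)] = 6.07×10^-3 m.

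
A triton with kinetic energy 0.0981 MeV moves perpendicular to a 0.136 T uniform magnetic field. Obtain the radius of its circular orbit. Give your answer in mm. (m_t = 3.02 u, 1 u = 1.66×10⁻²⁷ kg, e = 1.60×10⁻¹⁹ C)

Convert the energy: K = 0.0981 MeV = 1.57×10^-14 J.
v = √(2K/m) = √(2·1.57×10^-14/5.01×10^-27) = 2.50×10^6 m/s.
r = mv/(qB) = (5.01×10^-27)(2.50×10^6) / [(1×1.60×10^-19)(0.136)] = 0.577 m.

r ≈ 577 mm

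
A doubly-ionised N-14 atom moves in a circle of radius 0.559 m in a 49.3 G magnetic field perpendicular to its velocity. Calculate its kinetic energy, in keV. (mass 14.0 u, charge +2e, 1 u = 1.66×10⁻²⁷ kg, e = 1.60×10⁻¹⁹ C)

K ≈ 0.105 keV

v = qBr/m = (2×1.60×10^-19)(4.93×10^-3)(0.559) / (2.32×10^-26) = 3.79×10^4 m/s.
K = ½mv² = 0.5·(2.32×10^-26)·(3.79×10^4)² = 1.67×10^-17 J = 0.105 keV.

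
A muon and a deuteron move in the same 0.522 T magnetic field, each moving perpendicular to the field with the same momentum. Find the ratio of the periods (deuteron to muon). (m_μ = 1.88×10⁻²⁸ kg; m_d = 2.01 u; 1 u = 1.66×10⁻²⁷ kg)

T = 2πm/(qB) is independent of speed, so T₂/T₁ = (m₂/q₂)/(m₁/q₁).
T_{deuteron}/T_{muon} = (3.34×10^-27/1e) / (1.88×10^-28/1e) = 17.7.

ratio ≈ 17.7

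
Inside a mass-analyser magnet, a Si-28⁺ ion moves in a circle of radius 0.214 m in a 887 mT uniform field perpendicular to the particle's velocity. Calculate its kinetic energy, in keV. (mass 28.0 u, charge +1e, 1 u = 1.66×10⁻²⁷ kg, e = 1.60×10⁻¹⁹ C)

v = qBr/m = (1×1.60×10^-19)(0.887)(0.214) / (4.65×10^-26) = 6.53×10^5 m/s.
K = ½mv² = 0.5·(4.65×10^-26)·(6.53×10^5)² = 9.92×10^-15 J = 62.0 keV.

K ≈ 62.0 keV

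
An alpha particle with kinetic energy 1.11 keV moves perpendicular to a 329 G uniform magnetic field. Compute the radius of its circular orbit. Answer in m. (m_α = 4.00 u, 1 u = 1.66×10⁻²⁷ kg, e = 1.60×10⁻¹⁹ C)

Convert the energy: K = 1.11 keV = 1.78×10^-16 J.
v = √(2K/m) = √(2·1.78×10^-16/6.64×10^-27) = 2.31×10^5 m/s.
r = mv/(qB) = (6.64×10^-27)(2.31×10^5) / [(2×1.60×10^-19)(0.0329)] = 0.146 m.

r ≈ 0.146 m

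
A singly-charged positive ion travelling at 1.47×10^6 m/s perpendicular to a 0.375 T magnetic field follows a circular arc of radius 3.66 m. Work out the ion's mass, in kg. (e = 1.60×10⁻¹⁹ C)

m ≈ 1.49×10^-25 kg

qvB = mv²/r ⇒ m = qBr/v.
m = (1×1.60×10^-19)(0.375)(3.66) / (1.47×10^6) = 1.49×10^-25 kg.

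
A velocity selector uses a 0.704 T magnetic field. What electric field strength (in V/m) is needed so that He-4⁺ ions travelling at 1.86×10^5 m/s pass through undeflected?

qE = qvB ⇒ E = vB = (1.86×10^5)(0.704) = 1.31×10^5 V/m.

E ≈ 1.31×10^5 V/m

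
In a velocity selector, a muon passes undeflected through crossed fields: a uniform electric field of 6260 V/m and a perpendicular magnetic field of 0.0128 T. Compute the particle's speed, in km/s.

For zero net force, qE = qvB, so v = E/B.
v = (6260) / (0.0128) = 4.89×10^5 m/s.

v ≈ 489 km/s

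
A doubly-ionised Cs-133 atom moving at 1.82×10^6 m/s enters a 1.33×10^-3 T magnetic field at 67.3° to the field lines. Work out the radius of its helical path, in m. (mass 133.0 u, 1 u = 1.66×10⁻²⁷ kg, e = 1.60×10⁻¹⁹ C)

Only the perpendicular component v⊥ = v sin67.3° = 1.68×10^6 m/s is bent by the field.
r = m v⊥ /(qB) = (2.21×10^-25)(1.68×10^6) / [(2×1.60×10^-19)(1.33×10^-3)] = 871 m.

r ≈ 871 m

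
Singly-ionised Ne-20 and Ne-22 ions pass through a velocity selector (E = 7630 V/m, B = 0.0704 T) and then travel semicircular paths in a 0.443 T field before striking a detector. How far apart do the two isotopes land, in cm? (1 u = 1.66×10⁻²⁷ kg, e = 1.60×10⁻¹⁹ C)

Both emerge at v = E/B₁ = 1.08×10^5 m/s.
r = mv/(qB₂), so r₁ = 0.05077 m and r₂ = 0.05584 m, giving Δr = 5.08×10^-3 m.
After a semicircle each ion lands a diameter 2r from the entry slit, so the separation is 2Δr = 0.0102 m.

Δd ≈ 1.02 cm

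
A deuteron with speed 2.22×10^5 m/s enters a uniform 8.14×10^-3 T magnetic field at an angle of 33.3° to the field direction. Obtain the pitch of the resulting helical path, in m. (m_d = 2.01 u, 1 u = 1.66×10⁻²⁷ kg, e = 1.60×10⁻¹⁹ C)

pitch ≈ 2.99 m

The velocity component along B is v∥ = v cos33.3° = 1.86×10^5 m/s.
The cyclotron period T = 2πm/(qB) = 1.61×10^-5 s is set by m, q, B alone.
Pitch = v∥·T = (1.86×10^5)(1.61×10^-5) = 2.99 m.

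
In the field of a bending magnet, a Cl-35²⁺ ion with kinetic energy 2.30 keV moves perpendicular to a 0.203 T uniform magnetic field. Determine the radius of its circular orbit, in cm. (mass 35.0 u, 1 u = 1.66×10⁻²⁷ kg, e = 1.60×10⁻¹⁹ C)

r ≈ 10.1 cm

Convert the energy: K = 2.30 keV = 3.68×10^-16 J.
v = √(2K/m) = √(2·3.68×10^-16/5.81×10^-26) = 1.13×10^5 m/s.
r = mv/(qB) = (5.81×10^-26)(1.13×10^5) / [(2×1.60×10^-19)(0.203)] = 0.101 m.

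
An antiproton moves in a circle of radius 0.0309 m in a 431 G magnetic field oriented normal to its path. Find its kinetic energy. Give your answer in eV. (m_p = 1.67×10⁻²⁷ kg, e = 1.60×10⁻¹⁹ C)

v = qBr/m = (1×1.60×10^-19)(0.0431)(0.0309) / (1.67×10^-27) = 1.28×10^5 m/s.
K = ½mv² = 0.5·(1.67×10^-27)·(1.28×10^5)² = 1.36×10^-17 J = 85.0 eV.

K ≈ 85.0 eV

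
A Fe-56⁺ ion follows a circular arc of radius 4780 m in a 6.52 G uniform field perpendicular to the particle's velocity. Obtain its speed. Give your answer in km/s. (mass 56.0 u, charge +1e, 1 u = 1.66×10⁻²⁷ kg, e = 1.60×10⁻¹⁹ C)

From qvB = mv²/r, v = qBr/m.
v = (1×1.60×10^-19)(6.52×10^-4)(4780) / (9.30×10^-26) = 5.36×10^6 m/s.

v ≈ 5360 km/s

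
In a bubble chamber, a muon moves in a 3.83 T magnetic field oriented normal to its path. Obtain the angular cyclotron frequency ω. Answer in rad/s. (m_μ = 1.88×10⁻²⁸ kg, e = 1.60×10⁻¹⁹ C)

ω = qB/m = (1×1.60×10^-19)(3.83) / (1.88×10^-28) = 3.26×10^9 rad/s.

ω ≈ 3.26×10^9 rad/s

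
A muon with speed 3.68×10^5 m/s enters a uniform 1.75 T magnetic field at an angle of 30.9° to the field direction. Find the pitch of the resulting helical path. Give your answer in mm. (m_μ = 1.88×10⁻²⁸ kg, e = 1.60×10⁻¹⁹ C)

The velocity component along B is v∥ = v cos30.9° = 3.16×10^5 m/s.
The cyclotron period T = 2πm/(qB) = 4.22×10^-9 s is set by m, q, B alone.
Pitch = v∥·T = (3.16×10^5)(4.22×10^-9) = 1.33×10^-3 m.

pitch ≈ 1.33 mm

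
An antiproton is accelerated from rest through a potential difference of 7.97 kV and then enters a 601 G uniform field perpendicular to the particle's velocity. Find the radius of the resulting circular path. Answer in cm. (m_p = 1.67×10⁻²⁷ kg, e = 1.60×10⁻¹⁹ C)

r ≈ 21.5 cm

The kinetic energy gained is K = qV = (1×1.60×10^-19)(7970) = 1.28×10^-15 J.
v = √(2K/m) = 1.24×10^6 m/s.
r = mv/(qB) = (1.67×10^-27)(1.24×10^6) / [(1×1.60×10^-19)(0.0601)] = 0.215 m.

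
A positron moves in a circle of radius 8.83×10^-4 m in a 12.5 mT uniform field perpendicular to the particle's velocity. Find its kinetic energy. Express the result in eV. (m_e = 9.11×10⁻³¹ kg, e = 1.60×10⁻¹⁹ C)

v = qBr/m = (1×1.60×10^-19)(0.0125)(8.83×10^-4) / (9.11×10^-31) = 1.94×10^6 m/s.
K = ½mv² = 0.5·(9.11×10^-31)·(1.94×10^6)² = 1.71×10^-18 J = 10.7 eV.

K ≈ 10.7 eV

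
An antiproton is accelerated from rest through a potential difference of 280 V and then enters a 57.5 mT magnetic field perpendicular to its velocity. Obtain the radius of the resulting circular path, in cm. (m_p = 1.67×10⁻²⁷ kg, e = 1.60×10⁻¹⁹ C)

r ≈ 4.20 cm

The kinetic energy gained is K = qV = (1×1.60×10^-19)(280) = 4.48×10^-17 J.
v = √(2K/m) = 2.32×10^5 m/s.
r = mv/(qB) = (1.67×10^-27)(2.32×10^5) / [(1×1.60×10^-19)(0.0575)] = 0.0420 m.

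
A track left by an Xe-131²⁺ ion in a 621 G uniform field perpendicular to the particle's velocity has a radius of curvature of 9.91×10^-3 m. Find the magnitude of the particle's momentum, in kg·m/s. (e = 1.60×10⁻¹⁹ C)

Since qvB = mv²/r, the momentum p = mv = qBr.
p = (2×1.60×10^-19)(0.0621)(9.91×10^-3) = 1.97×10^-22 kg·m/s.

p ≈ 1.97×10^-22 kg·m/s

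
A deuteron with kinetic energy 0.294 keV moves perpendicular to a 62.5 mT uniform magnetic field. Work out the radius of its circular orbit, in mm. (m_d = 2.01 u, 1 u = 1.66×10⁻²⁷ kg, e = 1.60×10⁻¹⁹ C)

Convert the energy: K = 0.294 keV = 4.70×10^-17 J.
v = √(2K/m) = √(2·4.70×10^-17/3.34×10^-27) = 1.68×10^5 m/s.
r = mv/(qB) = (3.34×10^-27)(1.68×10^5) / [(1×1.60×10^-19)(0.0625)] = 0.0560 m.

r ≈ 56.0 mm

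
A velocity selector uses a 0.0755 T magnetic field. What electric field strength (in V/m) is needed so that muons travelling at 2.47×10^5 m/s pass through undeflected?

qE = qvB ⇒ E = vB = (2.47×10^5)(0.0755) = 1.86×10^4 V/m.

E ≈ 1.86×10^4 V/m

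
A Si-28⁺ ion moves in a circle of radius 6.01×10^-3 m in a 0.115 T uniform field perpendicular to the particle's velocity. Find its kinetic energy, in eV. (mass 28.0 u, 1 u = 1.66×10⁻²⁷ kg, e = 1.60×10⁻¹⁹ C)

v = qBr/m = (1×1.60×10^-19)(0.115)(6.01×10^-3) / (4.65×10^-26) = 2380 m/s.
K = ½mv² = 0.5·(4.65×10^-26)·(2380)² = 1.32×10^-19 J = 0.822 eV.

K ≈ 0.822 eV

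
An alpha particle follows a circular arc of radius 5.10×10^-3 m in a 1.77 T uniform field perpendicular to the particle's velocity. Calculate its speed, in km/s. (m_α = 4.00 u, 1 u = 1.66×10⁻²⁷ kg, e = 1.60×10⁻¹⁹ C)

v ≈ 435 km/s

From qvB = mv²/r, v = qBr/m.
v = (2×1.60×10^-19)(1.77)(5.10×10^-3) / (6.64×10^-27) = 4.35×10^5 m/s.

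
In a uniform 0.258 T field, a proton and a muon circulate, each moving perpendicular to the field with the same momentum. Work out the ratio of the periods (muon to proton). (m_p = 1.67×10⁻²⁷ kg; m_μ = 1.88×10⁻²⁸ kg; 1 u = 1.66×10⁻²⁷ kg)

ratio ≈ 0.113

T = 2πm/(qB) is independent of speed, so T₂/T₁ = (m₂/q₂)/(m₁/q₁).
T_{muon}/T_{proton} = (1.88×10^-28/1e) / (1.67×10^-27/1e) = 0.113.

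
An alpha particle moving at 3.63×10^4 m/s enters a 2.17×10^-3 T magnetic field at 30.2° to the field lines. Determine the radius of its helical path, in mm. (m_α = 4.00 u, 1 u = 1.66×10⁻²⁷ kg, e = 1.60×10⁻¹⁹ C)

Only the perpendicular component v⊥ = v sin30.2° = 1.83×10^4 m/s is bent by the field.
r = m v⊥ /(qB) = (6.64×10^-27)(1.83×10^4) / [(2×1.60×10^-19)(2.17×10^-3)] = 0.175 m.

r ≈ 175 mm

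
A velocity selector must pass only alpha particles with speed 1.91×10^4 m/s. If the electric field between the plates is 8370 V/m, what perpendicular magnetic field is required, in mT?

B ≈ 438 mT

qE = qvB ⇒ B = E/v = (8370) / (1.91×10^4) = 0.438 T.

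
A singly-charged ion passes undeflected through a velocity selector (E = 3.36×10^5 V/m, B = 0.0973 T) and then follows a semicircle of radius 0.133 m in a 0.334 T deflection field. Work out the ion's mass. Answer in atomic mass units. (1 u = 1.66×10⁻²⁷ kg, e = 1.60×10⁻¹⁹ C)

m ≈ 1.24 u

v = E/B₁ = 3.45×10^6 m/s.
From r = mv/(qB₂), m = qB₂r/v = (1×1.60×10^-19)(0.334)(0.133) / (3.45×10^6) = 2.06×10^-27 kg.
In atomic mass units: m = 2.06×10^-27 / 1.66×10^-27 = 1.24 u.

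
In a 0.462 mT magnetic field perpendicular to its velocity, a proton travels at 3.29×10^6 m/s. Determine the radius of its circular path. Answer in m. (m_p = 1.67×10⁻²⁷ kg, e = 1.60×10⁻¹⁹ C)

r ≈ 74.3 m

The magnetic force provides the centripetal force: qvB = mv²/r, so r = mv/(qB).
r = (1.67×10^-27 kg)(3.29×10^6 m/s) / [(1×1.60×10^-19 C)(4.62×10^-4 T)] = 74.3 m.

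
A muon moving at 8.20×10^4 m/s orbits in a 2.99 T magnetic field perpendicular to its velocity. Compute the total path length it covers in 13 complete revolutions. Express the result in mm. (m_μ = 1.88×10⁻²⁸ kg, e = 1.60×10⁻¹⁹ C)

L ≈ 2.63 mm

r = mv/(qB) = 3.22×10^-5 m, so one revolution covers 2πr = 2.02×10^-4 m.
In 13 revolutions: L = 13·2πr = 2.63×10^-3 m.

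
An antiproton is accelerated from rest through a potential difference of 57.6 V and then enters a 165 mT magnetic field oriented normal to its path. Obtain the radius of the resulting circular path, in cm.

r ≈ 0.665 cm

The kinetic energy gained is K = qV = (1×1.60×10^-19)(57.6) = 9.22×10^-18 J.
v = √(2K/m) = 1.05×10^5 m/s.
r = mv/(qB) = (1.67×10^-27)(1.05×10^5) / [(1×1.60×10^-19)(0.165)] = 6.65×10^-3 m.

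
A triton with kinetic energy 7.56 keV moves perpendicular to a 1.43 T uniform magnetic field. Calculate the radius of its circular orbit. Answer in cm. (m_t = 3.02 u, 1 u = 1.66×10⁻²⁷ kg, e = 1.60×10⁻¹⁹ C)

Convert the energy: K = 7.56 keV = 1.21×10^-15 J.
v = √(2K/m) = √(2·1.21×10^-15/5.01×10^-27) = 6.95×10^5 m/s.
r = mv/(qB) = (5.01×10^-27)(6.95×10^5) / [(1×1.60×10^-19)(1.43)] = 0.0152 m.

r ≈ 1.52 cm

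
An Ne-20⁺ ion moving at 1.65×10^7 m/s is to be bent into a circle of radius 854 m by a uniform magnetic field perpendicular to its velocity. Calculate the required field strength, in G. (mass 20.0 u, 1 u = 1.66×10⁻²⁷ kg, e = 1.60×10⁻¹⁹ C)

B ≈ 40.1 G

qvB = mv²/r gives B = mv/(qr).
B = (3.32×10^-26)(1.65×10^7) / [(1×1.60×10^-19)(854)] = 4.01×10^-3 T.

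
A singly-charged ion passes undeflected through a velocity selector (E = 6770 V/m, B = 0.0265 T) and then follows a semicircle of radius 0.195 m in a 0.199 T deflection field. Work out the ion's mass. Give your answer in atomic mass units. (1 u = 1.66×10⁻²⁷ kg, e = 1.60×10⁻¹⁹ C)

v = E/B₁ = 2.55×10^5 m/s.
From r = mv/(qB₂), m = qB₂r/v = (1×1.60×10^-19)(0.199)(0.195) / (2.55×10^5) = 2.43×10^-26 kg.
In atomic mass units: m = 2.43×10^-26 / 1.66×10^-27 = 14.6 u.

m ≈ 14.6 u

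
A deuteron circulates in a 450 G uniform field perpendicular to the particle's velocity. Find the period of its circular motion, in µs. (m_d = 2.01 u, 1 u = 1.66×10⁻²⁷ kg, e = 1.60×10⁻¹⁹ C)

T ≈ 2.91 µs

The cyclotron period is independent of speed: T = 2πm/(qB).
T = 2π(3.34×10^-27) / [(1×1.60×10^-19)(0.0450)] = 2.91×10^-6 s.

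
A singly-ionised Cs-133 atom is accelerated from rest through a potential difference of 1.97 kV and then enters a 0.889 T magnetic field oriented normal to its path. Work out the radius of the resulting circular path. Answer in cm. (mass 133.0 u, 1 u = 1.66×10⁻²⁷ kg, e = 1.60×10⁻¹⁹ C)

The kinetic energy gained is K = qV = (1×1.60×10^-19)(1970) = 3.15×10^-16 J.
v = √(2K/m) = 5.34×10^4 m/s.
r = mv/(qB) = (2.21×10^-25)(5.34×10^4) / [(1×1.60×10^-19)(0.889)] = 0.0829 m.

r ≈ 8.29 cm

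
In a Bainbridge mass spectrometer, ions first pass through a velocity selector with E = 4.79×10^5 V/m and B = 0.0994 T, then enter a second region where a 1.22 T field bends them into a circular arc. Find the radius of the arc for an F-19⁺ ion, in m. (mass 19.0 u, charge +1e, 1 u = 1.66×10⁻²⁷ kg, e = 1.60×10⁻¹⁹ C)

r ≈ 0.779 m

The selector passes v = E/B = 4.79×10^5/0.0994 = 4.82×10^6 m/s.
In the deflection region, r = mv/(qB₂) = (3.15×10^-26)(4.82×10^6) / [(1×1.60×10^-19)(1.22)] = 0.779 m.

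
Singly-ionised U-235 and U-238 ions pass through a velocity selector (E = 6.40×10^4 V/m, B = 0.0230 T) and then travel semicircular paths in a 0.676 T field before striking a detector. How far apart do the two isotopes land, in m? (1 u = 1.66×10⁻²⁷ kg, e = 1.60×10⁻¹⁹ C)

Δd ≈ 0.256 m

Both emerge at v = E/B₁ = 2.78×10^6 m/s.
r = mv/(qB₂), so r₁ = 10.036 m and r₂ = 10.164 m, giving Δr = 0.128 m.
After a semicircle each ion lands a diameter 2r from the entry slit, so the separation is 2Δr = 0.256 m.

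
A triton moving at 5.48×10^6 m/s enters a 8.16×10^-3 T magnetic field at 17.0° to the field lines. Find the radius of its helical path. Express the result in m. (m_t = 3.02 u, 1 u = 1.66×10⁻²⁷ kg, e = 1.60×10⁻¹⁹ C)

Only the perpendicular component v⊥ = v sin17.0° = 1.60×10^6 m/s is bent by the field.
r = m v⊥ /(qB) = (5.01×10^-27)(1.60×10^6) / [(1×1.60×10^-19)(8.16×10^-3)] = 6.15 m.

r ≈ 6.15 m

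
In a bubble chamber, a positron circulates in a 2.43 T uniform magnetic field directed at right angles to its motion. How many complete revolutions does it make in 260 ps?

T = 2πm/(qB) = 2π(9.11×10^-31) / [(1×1.60×10^-19)(2.43)] = 1.4722×10^-11 s.
N = t/T = 2.60×10^-10 / 1.4722×10^-11 ≈ 17.66, so 17 complete revolutions.

N = 17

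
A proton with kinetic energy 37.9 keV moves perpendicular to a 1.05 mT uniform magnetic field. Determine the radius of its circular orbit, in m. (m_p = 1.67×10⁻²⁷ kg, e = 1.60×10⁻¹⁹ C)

Convert the energy: K = 37.9 keV = 6.06×10^-15 J.
v = √(2K/m) = √(2·6.06×10^-15/1.67×10^-27) = 2.69×10^6 m/s.
r = mv/(qB) = (1.67×10^-27)(2.69×10^6) / [(1×1.60×10^-19)(1.05×10^-3)] = 26.8 m.

r ≈ 26.8 m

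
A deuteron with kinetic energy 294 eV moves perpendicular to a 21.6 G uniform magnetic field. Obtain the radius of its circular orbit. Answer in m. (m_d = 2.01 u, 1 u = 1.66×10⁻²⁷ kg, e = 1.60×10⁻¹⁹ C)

Convert the energy: K = 294 eV = 4.70×10^-17 J.
v = √(2K/m) = √(2·4.70×10^-17/3.34×10^-27) = 1.68×10^5 m/s.
r = mv/(qB) = (3.34×10^-27)(1.68×10^5) / [(1×1.60×10^-19)(2.16×10^-3)] = 1.62 m.

r ≈ 1.62 m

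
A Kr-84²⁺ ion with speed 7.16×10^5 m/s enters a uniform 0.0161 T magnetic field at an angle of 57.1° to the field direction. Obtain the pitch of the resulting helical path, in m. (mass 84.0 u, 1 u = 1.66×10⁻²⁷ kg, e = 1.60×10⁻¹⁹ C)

The velocity component along B is v∥ = v cos57.1° = 3.89×10^5 m/s.
The cyclotron period T = 2πm/(qB) = 1.70×10^-4 s is set by m, q, B alone.
Pitch = v∥·T = (3.89×10^5)(1.70×10^-4) = 66.1 m.

pitch ≈ 66.1 m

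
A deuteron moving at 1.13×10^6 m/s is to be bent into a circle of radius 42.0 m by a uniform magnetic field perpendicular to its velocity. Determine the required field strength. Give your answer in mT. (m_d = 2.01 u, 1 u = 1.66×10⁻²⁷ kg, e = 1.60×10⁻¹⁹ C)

qvB = mv²/r gives B = mv/(qr).
B = (3.34×10^-27)(1.13×10^6) / [(1×1.60×10^-19)(42.0)] = 5.61×10^-4 T.

B ≈ 0.561 mT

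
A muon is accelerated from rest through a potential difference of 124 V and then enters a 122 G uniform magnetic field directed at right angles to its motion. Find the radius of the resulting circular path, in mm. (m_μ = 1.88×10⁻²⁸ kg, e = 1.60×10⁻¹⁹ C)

r ≈ 44.2 mm

The kinetic energy gained is K = qV = (1×1.60×10^-19)(124) = 1.98×10^-17 J.
v = √(2K/m) = 4.59×10^5 m/s.
r = mv/(qB) = (1.88×10^-28)(4.59×10^5) / [(1×1.60×10^-19)(0.0122)] = 0.0442 m.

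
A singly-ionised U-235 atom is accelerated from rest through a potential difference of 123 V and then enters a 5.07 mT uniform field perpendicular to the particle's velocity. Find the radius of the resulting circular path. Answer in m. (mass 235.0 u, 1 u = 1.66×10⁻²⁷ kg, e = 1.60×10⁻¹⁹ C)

r ≈ 4.83 m

The kinetic energy gained is K = qV = (1×1.60×10^-19)(123) = 1.97×10^-17 J.
v = √(2K/m) = 1.00×10^4 m/s.
r = mv/(qB) = (3.90×10^-25)(1.00×10^4) / [(1×1.60×10^-19)(5.07×10^-3)] = 4.83 m.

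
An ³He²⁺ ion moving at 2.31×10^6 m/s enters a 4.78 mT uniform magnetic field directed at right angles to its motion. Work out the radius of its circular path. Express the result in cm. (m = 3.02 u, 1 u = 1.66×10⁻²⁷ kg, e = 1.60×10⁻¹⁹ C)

The magnetic force provides the centripetal force: qvB = mv²/r, so r = mv/(qB).
r = (5.01×10^-27 kg)(2.31×10^6 m/s) / [(2×1.60×10^-19 C)(4.78×10^-3 T)] = 7.57 m.

r ≈ 757 cm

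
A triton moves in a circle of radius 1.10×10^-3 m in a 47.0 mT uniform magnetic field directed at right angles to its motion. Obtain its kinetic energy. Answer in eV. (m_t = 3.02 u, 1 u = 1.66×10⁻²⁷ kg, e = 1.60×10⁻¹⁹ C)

v = qBr/m = (1×1.60×10^-19)(0.0470)(1.10×10^-3) / (5.01×10^-27) = 1650 m/s.
K = ½mv² = 0.5·(5.01×10^-27)·(1650)² = 6.82×10^-21 J = 0.0427 eV.

K ≈ 0.0427 eV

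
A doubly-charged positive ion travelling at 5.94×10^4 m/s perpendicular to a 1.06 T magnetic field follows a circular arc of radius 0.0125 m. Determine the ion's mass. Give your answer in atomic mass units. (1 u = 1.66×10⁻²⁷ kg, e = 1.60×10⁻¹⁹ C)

m ≈ 43.0 u

qvB = mv²/r ⇒ m = qBr/v.
m = (2×1.60×10^-19)(1.06)(0.0125) / (5.94×10^4) = 7.14×10^-26 kg = 43.0 u.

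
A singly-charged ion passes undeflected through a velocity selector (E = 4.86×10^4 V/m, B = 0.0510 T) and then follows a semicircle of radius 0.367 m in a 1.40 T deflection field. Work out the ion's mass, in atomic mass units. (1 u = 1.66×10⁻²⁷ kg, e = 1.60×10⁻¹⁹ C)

v = E/B₁ = 9.53×10^5 m/s.
From r = mv/(qB₂), m = qB₂r/v = (1×1.60×10^-19)(1.40)(0.367) / (9.53×10^5) = 8.63×10^-26 kg.
In atomic mass units: m = 8.63×10^-26 / 1.66×10^-27 = 52.0 u.

m ≈ 52.0 u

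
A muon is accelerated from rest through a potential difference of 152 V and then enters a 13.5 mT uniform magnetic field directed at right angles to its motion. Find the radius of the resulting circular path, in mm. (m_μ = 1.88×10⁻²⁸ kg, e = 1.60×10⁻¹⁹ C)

r ≈ 44.3 mm

The kinetic energy gained is K = qV = (1×1.60×10^-19)(152) = 2.43×10^-17 J.
v = √(2K/m) = 5.09×10^5 m/s.
r = mv/(qB) = (1.88×10^-28)(5.09×10^5) / [(1×1.60×10^-19)(0.0135)] = 0.0443 m.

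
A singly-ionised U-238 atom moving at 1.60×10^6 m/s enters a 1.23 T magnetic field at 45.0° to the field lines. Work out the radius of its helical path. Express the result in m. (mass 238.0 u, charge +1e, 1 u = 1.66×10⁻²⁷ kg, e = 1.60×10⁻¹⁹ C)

Only the perpendicular component v⊥ = v sin45.0° = 1.13×10^6 m/s is bent by the field.
r = m v⊥ /(qB) = (3.95×10^-25)(1.13×10^6) / [(1×1.60×10^-19)(1.23)] = 2.27 m.

r ≈ 2.27 m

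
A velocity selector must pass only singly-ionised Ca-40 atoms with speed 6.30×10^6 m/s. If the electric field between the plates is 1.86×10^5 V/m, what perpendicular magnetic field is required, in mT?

B ≈ 29.5 mT

qE = qvB ⇒ B = E/v = (1.86×10^5) / (6.30×10^6) = 0.0295 T.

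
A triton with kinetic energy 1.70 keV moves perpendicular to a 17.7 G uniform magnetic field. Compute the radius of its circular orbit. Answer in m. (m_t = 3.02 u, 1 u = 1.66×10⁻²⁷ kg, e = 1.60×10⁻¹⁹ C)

r ≈ 5.83 m

Convert the energy: K = 1.70 keV = 2.72×10^-16 J.
v = √(2K/m) = √(2·2.72×10^-16/5.01×10^-27) = 3.29×10^5 m/s.
r = mv/(qB) = (5.01×10^-27)(3.29×10^5) / [(1×1.60×10^-19)(1.77×10^-3)] = 5.83 m.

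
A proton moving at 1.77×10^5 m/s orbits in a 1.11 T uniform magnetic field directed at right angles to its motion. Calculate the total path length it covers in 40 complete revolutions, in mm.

L ≈ 418 mm

r = mv/(qB) = 1.66×10^-3 m, so one revolution covers 2πr = 0.0105 m.
In 40 revolutions: L = 40·2πr = 0.418 m.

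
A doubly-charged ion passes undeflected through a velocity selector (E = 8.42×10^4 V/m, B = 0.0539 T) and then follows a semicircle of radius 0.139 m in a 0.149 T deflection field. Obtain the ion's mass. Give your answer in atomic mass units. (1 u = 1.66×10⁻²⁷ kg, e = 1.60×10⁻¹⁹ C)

m ≈ 2.56 u

v = E/B₁ = 1.56×10^6 m/s.
From r = mv/(qB₂), m = qB₂r/v = (2×1.60×10^-19)(0.149)(0.139) / (1.56×10^6) = 4.24×10^-27 kg.
In atomic mass units: m = 4.24×10^-27 / 1.66×10^-27 = 2.56 u.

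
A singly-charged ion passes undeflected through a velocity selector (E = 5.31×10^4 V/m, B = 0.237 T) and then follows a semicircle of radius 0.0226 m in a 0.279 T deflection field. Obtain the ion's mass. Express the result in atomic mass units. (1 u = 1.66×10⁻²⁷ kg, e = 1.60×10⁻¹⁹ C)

v = E/B₁ = 2.24×10^5 m/s.
From r = mv/(qB₂), m = qB₂r/v = (1×1.60×10^-19)(0.279)(0.0226) / (2.24×10^5) = 4.50×10^-27 kg.
In atomic mass units: m = 4.50×10^-27 / 1.66×10^-27 = 2.71 u.

m ≈ 2.71 u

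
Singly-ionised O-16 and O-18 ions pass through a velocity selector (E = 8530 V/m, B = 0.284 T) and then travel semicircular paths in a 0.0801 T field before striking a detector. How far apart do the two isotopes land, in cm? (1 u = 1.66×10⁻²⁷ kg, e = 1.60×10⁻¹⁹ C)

Both emerge at v = E/B₁ = 3.00×10^4 m/s.
r = mv/(qB₂), so r₁ = 0.06225 m and r₂ = 0.07003 m, giving Δr = 7.78×10^-3 m.
After a semicircle each ion lands a diameter 2r from the entry slit, so the separation is 2Δr = 0.0156 m.

Δd ≈ 1.56 cm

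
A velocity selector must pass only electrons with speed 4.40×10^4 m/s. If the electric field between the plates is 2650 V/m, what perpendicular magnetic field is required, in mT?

qE = qvB ⇒ B = E/v = (2650) / (4.40×10^4) = 0.0602 T.

B ≈ 60.2 mT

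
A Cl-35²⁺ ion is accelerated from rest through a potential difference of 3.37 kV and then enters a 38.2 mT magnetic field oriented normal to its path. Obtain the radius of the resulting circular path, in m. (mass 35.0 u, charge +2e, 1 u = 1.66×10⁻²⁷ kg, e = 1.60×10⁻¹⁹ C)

The kinetic energy gained is K = qV = (2×1.60×10^-19)(3370) = 1.08×10^-15 J.
v = √(2K/m) = 1.93×10^5 m/s.
r = mv/(qB) = (5.81×10^-26)(1.93×10^5) / [(2×1.60×10^-19)(0.0382)] = 0.916 m.

r ≈ 0.916 m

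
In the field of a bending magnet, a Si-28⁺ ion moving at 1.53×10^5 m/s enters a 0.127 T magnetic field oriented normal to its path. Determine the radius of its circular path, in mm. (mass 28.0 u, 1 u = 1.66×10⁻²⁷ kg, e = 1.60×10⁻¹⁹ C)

r ≈ 350 mm

The magnetic force provides the centripetal force: qvB = mv²/r, so r = mv/(qB).
r = (4.65×10^-26 kg)(1.53×10^5 m/s) / [(1×1.60×10^-19 C)(0.127 T)] = 0.350 m.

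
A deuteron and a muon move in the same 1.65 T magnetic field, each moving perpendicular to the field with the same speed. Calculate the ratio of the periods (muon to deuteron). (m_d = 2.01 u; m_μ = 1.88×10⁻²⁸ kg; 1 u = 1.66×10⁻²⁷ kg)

ratio ≈ 0.0563

T = 2πm/(qB) is independent of speed, so T₂/T₁ = (m₂/q₂)/(m₁/q₁).
T_{muon}/T_{deuteron} = (1.88×10^-28/1e) / (3.34×10^-27/1e) = 0.0563.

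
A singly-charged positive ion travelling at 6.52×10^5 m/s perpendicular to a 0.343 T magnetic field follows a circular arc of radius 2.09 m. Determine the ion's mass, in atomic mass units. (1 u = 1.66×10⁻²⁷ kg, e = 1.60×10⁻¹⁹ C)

qvB = mv²/r ⇒ m = qBr/v.
m = (1×1.60×10^-19)(0.343)(2.09) / (6.52×10^5) = 1.76×10^-25 kg = 106 u.

m ≈ 106 u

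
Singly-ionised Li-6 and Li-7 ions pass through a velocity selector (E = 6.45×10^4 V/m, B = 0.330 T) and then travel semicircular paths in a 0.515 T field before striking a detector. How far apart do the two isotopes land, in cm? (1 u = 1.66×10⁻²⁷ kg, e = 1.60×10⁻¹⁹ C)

Δd ≈ 0.788 cm

Both emerge at v = E/B₁ = 1.95×10^5 m/s.
r = mv/(qB₂), so r₁ = 0.02363 m and r₂ = 0.02756 m, giving Δr = 3.94×10^-3 m.
After a semicircle each ion lands a diameter 2r from the entry slit, so the separation is 2Δr = 7.88×10^-3 m.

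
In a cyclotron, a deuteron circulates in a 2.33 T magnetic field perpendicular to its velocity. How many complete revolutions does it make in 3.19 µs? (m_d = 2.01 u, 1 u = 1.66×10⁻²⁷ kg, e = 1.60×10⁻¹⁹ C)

T = 2πm/(qB) = 2π(3.3366×10^-27) / [(1×1.60×10^-19)(2.33)] = 5.6235×10^-8 s.
N = t/T = 3.19×10^-6 / 5.6235×10^-8 ≈ 56.73, so 56 complete revolutions.

N = 56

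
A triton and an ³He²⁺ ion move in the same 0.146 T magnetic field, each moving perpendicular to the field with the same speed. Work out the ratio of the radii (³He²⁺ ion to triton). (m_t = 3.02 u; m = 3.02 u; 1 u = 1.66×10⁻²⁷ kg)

r = mv/(qB) ⇒ at equal v, r ∝ m/q.
r_{³He²⁺ ion}/r_{triton} = 0.500.

ratio ≈ 0.500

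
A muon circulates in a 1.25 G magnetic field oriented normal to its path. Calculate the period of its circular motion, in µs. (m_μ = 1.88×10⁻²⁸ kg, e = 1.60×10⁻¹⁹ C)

The cyclotron period is independent of speed: T = 2πm/(qB).
T = 2π(1.88×10^-28) / [(1×1.60×10^-19)(1.25×10^-4)] = 5.91×10^-5 s.

T ≈ 59.1 µs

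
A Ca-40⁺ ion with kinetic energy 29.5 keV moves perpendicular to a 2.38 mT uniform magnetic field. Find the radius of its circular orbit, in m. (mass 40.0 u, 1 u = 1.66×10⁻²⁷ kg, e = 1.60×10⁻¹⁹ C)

Convert the energy: K = 29.5 keV = 4.72×10^-15 J.
v = √(2K/m) = √(2·4.72×10^-15/6.64×10^-26) = 3.77×10^5 m/s.
r = mv/(qB) = (6.64×10^-26)(3.77×10^5) / [(1×1.60×10^-19)(2.38×10^-3)] = 65.7 m.

r ≈ 65.7 m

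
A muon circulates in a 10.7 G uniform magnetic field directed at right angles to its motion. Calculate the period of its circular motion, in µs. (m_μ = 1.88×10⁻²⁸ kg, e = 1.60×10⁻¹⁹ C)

T ≈ 6.90 µs

The cyclotron period is independent of speed: T = 2πm/(qB).
T = 2π(1.88×10^-28) / [(1×1.60×10^-19)(1.07×10^-3)] = 6.90×10^-6 s.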